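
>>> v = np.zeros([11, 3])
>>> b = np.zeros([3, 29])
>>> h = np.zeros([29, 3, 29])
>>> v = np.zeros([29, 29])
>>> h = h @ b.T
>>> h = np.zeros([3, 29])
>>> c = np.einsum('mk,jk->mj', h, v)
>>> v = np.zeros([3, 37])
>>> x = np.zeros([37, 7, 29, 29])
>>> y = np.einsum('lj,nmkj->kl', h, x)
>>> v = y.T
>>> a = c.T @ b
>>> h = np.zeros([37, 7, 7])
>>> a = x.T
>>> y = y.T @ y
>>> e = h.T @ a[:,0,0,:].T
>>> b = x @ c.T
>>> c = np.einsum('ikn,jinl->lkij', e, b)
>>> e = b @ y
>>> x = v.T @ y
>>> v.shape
(3, 29)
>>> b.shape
(37, 7, 29, 3)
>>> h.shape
(37, 7, 7)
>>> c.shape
(3, 7, 7, 37)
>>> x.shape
(29, 3)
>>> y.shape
(3, 3)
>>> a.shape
(29, 29, 7, 37)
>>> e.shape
(37, 7, 29, 3)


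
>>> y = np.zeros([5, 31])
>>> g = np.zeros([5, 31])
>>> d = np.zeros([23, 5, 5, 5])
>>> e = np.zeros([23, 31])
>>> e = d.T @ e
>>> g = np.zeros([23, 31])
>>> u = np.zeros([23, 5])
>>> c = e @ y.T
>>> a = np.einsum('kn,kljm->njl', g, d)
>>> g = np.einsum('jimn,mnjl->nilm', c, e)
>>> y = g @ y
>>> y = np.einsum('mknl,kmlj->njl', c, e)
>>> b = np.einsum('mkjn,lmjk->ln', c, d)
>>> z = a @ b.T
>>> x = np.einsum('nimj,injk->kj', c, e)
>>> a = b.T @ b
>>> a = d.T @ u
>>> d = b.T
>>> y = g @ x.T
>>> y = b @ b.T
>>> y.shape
(23, 23)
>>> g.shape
(5, 5, 31, 5)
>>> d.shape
(5, 23)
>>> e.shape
(5, 5, 5, 31)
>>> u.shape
(23, 5)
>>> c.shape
(5, 5, 5, 5)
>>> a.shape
(5, 5, 5, 5)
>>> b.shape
(23, 5)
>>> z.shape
(31, 5, 23)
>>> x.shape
(31, 5)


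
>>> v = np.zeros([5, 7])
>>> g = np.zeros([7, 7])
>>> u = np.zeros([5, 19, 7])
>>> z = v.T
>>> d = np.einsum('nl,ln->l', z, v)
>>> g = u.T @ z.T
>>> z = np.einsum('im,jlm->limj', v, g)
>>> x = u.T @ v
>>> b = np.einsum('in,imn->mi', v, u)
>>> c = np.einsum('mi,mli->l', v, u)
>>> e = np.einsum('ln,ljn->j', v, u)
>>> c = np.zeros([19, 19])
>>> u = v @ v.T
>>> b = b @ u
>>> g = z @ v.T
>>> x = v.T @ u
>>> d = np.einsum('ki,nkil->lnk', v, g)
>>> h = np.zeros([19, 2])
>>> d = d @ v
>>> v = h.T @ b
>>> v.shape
(2, 5)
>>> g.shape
(19, 5, 7, 5)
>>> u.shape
(5, 5)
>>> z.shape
(19, 5, 7, 7)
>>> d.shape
(5, 19, 7)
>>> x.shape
(7, 5)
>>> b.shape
(19, 5)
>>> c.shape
(19, 19)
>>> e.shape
(19,)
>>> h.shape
(19, 2)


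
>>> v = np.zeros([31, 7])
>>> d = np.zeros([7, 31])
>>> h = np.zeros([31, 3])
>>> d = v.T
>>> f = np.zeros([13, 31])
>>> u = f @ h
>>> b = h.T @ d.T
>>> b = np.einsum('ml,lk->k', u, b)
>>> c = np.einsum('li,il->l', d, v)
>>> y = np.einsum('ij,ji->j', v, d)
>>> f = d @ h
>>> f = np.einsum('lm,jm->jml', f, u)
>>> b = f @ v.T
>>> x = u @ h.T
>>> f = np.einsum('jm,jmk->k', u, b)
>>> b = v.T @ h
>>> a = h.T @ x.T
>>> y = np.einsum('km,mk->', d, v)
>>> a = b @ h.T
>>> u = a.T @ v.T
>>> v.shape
(31, 7)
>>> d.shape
(7, 31)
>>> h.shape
(31, 3)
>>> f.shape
(31,)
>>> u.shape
(31, 31)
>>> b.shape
(7, 3)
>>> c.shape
(7,)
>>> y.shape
()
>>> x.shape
(13, 31)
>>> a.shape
(7, 31)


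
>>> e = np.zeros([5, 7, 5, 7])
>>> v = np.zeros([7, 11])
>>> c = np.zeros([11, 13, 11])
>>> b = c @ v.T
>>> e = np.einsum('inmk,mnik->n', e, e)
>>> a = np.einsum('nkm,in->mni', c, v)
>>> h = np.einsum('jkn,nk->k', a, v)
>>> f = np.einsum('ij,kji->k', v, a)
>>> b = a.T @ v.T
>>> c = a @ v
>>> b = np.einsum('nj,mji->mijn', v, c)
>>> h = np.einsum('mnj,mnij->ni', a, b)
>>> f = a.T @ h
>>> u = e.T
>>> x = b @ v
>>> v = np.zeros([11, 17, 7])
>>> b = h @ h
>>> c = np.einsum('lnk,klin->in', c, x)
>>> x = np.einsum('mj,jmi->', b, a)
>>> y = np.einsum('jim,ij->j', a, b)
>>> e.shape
(7,)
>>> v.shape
(11, 17, 7)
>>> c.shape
(11, 11)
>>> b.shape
(11, 11)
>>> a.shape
(11, 11, 7)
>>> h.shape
(11, 11)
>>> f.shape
(7, 11, 11)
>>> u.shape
(7,)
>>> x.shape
()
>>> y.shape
(11,)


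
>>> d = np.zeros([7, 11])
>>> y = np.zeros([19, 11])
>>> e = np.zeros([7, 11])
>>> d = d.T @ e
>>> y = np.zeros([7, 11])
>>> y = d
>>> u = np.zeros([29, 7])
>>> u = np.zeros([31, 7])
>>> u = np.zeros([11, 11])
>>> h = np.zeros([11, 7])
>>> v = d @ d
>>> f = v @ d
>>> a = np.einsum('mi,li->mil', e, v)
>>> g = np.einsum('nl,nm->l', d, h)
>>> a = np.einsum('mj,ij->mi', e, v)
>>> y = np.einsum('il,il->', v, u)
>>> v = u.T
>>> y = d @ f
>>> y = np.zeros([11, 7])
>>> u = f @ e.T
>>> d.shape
(11, 11)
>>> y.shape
(11, 7)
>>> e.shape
(7, 11)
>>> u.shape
(11, 7)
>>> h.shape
(11, 7)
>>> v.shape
(11, 11)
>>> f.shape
(11, 11)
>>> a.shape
(7, 11)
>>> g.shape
(11,)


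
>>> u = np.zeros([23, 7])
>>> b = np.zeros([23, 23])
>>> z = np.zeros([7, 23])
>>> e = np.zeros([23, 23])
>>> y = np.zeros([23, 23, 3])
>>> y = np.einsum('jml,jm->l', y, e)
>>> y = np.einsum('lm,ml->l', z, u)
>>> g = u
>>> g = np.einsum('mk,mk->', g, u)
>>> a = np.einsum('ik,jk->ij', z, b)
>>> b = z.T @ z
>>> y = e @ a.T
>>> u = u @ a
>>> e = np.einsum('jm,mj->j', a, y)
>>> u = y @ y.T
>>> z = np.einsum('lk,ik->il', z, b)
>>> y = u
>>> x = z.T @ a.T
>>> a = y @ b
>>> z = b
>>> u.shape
(23, 23)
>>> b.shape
(23, 23)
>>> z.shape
(23, 23)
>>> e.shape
(7,)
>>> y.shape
(23, 23)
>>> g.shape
()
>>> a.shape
(23, 23)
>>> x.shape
(7, 7)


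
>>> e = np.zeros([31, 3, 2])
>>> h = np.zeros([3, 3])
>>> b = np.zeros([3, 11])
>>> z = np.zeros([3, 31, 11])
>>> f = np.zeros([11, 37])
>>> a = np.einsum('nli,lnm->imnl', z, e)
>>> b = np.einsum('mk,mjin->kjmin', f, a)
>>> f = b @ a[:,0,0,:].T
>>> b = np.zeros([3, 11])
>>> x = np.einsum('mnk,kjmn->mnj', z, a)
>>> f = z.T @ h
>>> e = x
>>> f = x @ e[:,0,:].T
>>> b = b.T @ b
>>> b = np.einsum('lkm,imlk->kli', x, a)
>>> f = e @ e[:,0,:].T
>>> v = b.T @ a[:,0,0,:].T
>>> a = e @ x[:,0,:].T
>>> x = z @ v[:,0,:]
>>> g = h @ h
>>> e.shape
(3, 31, 2)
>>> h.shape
(3, 3)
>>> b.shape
(31, 3, 11)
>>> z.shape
(3, 31, 11)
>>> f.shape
(3, 31, 3)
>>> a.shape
(3, 31, 3)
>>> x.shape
(3, 31, 11)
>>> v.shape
(11, 3, 11)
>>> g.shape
(3, 3)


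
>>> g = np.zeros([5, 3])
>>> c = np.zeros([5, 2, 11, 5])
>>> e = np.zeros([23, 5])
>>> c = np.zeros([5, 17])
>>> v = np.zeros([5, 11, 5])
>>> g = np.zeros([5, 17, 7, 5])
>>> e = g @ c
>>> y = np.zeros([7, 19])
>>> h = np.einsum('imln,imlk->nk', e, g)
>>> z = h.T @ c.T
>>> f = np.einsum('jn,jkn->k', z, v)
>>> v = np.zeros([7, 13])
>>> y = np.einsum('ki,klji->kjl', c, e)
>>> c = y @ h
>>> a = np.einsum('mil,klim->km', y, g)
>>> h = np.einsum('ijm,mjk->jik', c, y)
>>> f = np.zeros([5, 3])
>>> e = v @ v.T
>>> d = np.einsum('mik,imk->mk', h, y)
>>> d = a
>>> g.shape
(5, 17, 7, 5)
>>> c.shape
(5, 7, 5)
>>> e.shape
(7, 7)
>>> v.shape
(7, 13)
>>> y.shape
(5, 7, 17)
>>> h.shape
(7, 5, 17)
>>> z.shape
(5, 5)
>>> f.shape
(5, 3)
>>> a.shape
(5, 5)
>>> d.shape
(5, 5)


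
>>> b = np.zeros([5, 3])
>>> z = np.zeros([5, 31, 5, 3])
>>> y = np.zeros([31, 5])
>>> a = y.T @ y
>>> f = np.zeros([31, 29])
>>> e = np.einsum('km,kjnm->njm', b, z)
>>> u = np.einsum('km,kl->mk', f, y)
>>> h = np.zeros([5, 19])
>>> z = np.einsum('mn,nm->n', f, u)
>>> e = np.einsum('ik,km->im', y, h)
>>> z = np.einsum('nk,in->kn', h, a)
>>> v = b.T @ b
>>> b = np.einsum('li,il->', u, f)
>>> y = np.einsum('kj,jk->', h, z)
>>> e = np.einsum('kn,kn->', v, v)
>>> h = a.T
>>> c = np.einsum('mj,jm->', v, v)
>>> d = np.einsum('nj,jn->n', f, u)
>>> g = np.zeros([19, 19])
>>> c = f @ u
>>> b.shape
()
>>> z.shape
(19, 5)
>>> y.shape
()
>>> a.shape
(5, 5)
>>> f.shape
(31, 29)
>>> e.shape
()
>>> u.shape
(29, 31)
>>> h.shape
(5, 5)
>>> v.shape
(3, 3)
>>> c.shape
(31, 31)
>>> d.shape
(31,)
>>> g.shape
(19, 19)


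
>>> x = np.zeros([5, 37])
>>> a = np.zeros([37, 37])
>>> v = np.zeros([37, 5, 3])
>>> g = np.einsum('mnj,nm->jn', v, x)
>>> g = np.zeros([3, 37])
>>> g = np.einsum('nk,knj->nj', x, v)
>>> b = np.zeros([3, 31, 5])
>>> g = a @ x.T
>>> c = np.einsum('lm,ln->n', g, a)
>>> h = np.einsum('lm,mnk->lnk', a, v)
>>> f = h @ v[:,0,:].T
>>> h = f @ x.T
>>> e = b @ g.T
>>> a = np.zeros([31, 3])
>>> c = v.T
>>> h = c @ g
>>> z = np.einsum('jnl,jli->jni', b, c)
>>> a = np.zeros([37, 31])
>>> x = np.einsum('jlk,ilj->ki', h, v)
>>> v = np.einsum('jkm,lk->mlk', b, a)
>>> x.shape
(5, 37)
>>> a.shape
(37, 31)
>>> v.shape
(5, 37, 31)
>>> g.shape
(37, 5)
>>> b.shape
(3, 31, 5)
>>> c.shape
(3, 5, 37)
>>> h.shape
(3, 5, 5)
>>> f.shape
(37, 5, 37)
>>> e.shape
(3, 31, 37)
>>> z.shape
(3, 31, 37)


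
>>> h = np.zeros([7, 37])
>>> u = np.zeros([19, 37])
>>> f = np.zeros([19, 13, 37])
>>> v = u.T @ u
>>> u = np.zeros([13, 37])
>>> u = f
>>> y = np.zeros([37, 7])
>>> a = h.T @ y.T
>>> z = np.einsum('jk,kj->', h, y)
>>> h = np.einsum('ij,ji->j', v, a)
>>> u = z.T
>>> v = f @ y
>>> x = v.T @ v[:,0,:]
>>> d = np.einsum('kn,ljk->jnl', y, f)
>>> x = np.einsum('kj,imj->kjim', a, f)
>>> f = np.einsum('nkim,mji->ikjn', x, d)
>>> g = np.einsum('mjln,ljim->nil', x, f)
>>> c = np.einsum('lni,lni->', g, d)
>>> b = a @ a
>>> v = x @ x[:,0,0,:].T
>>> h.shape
(37,)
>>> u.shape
()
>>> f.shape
(19, 37, 7, 37)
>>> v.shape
(37, 37, 19, 37)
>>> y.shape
(37, 7)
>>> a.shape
(37, 37)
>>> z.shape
()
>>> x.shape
(37, 37, 19, 13)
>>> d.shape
(13, 7, 19)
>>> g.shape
(13, 7, 19)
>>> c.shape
()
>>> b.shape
(37, 37)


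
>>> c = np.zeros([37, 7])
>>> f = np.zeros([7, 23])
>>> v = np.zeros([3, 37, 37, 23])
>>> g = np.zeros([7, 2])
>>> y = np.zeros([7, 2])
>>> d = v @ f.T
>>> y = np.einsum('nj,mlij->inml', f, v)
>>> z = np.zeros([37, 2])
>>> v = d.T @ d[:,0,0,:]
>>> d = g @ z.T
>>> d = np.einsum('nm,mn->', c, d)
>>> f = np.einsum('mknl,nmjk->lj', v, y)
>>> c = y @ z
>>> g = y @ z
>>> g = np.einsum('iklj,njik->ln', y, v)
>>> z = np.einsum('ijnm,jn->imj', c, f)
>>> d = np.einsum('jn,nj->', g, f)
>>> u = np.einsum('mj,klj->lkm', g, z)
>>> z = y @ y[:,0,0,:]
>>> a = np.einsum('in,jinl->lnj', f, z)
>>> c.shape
(37, 7, 3, 2)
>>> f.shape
(7, 3)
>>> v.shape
(7, 37, 37, 7)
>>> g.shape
(3, 7)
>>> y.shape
(37, 7, 3, 37)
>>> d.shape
()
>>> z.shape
(37, 7, 3, 37)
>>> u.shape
(2, 37, 3)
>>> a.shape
(37, 3, 37)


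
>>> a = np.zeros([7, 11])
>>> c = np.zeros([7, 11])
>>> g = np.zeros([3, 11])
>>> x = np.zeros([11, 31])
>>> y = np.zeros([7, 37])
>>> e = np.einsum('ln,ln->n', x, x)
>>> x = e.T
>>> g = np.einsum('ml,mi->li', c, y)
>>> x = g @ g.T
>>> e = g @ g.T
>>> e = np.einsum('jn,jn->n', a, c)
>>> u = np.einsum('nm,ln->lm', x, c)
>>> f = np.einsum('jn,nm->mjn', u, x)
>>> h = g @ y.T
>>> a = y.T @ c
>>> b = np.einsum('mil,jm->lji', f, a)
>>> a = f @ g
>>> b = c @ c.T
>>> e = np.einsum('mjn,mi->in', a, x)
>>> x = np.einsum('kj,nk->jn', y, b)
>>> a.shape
(11, 7, 37)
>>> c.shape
(7, 11)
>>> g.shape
(11, 37)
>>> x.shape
(37, 7)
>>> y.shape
(7, 37)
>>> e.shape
(11, 37)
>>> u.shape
(7, 11)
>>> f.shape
(11, 7, 11)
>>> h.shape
(11, 7)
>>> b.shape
(7, 7)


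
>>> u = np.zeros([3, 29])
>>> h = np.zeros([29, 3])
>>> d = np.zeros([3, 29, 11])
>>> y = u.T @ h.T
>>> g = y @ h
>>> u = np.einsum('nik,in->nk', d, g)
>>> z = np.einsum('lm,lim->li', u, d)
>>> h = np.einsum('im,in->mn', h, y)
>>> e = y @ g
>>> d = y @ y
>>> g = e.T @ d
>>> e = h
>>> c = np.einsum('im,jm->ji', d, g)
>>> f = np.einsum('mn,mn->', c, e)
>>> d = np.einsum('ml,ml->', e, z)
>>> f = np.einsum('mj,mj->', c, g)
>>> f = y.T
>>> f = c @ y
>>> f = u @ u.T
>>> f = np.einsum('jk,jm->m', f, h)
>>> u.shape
(3, 11)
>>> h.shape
(3, 29)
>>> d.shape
()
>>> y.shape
(29, 29)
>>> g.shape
(3, 29)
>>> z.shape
(3, 29)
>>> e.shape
(3, 29)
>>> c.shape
(3, 29)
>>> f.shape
(29,)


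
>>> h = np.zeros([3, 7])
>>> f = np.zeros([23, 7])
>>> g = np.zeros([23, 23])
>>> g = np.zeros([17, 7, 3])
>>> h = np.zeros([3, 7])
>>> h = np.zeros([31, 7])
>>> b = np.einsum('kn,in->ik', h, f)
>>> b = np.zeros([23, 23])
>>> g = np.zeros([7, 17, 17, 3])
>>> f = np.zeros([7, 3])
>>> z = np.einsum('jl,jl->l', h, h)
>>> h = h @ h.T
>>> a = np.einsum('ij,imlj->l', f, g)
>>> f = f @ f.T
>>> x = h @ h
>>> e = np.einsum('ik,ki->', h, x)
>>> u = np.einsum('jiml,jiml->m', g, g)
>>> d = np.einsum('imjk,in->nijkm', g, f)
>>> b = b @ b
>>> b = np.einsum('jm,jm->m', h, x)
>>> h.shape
(31, 31)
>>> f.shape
(7, 7)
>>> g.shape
(7, 17, 17, 3)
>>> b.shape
(31,)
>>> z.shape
(7,)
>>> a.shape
(17,)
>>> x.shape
(31, 31)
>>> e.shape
()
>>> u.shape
(17,)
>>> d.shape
(7, 7, 17, 3, 17)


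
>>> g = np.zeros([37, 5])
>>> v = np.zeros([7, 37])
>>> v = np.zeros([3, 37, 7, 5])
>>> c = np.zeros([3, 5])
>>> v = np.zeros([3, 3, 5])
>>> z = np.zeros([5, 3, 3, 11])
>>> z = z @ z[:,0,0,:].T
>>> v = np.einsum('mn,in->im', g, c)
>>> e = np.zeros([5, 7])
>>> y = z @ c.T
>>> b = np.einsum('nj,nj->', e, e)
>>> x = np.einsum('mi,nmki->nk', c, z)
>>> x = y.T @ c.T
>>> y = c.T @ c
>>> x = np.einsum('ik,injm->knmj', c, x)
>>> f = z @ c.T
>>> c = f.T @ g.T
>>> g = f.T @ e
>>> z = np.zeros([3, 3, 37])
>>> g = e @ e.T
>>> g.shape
(5, 5)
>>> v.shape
(3, 37)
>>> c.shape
(3, 3, 3, 37)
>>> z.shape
(3, 3, 37)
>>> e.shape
(5, 7)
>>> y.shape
(5, 5)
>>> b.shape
()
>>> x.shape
(5, 3, 3, 3)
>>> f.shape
(5, 3, 3, 3)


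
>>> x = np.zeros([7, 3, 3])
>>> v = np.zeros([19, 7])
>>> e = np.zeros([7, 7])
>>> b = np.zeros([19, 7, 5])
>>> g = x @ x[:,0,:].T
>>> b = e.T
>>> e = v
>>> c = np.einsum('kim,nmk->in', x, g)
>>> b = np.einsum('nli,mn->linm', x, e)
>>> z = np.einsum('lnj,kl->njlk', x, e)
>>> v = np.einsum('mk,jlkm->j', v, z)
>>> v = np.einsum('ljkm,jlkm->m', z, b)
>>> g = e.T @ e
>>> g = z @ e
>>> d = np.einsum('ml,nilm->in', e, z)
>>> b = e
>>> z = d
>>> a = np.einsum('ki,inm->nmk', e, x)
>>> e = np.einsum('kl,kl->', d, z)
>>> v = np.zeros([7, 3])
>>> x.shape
(7, 3, 3)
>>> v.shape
(7, 3)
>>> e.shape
()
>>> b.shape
(19, 7)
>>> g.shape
(3, 3, 7, 7)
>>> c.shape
(3, 7)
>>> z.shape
(3, 3)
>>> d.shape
(3, 3)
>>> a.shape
(3, 3, 19)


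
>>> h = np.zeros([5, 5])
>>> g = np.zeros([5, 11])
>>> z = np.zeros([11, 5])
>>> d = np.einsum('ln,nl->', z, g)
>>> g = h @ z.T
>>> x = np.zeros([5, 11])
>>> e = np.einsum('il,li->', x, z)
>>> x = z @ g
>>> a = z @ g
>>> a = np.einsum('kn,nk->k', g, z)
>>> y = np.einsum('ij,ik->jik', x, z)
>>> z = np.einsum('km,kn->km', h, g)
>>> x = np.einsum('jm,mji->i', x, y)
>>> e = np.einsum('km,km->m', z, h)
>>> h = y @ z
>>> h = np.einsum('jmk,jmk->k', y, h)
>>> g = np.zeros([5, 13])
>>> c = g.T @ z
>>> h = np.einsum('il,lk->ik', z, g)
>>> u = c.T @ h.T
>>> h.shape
(5, 13)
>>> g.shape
(5, 13)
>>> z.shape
(5, 5)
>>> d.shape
()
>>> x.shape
(5,)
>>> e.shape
(5,)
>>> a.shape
(5,)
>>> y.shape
(11, 11, 5)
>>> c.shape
(13, 5)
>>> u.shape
(5, 5)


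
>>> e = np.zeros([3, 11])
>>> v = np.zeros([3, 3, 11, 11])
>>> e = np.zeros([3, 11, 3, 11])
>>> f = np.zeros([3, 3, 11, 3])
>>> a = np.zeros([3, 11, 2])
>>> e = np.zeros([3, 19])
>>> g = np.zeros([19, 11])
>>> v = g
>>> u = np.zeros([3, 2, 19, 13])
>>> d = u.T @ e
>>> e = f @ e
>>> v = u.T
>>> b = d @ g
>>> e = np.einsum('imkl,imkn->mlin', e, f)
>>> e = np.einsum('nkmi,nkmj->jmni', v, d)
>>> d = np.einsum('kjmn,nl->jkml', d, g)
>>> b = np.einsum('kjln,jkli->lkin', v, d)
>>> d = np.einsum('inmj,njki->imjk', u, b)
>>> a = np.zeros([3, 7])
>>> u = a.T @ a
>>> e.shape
(19, 2, 13, 3)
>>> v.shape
(13, 19, 2, 3)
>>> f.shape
(3, 3, 11, 3)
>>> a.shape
(3, 7)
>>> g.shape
(19, 11)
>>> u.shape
(7, 7)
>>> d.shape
(3, 19, 13, 11)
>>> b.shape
(2, 13, 11, 3)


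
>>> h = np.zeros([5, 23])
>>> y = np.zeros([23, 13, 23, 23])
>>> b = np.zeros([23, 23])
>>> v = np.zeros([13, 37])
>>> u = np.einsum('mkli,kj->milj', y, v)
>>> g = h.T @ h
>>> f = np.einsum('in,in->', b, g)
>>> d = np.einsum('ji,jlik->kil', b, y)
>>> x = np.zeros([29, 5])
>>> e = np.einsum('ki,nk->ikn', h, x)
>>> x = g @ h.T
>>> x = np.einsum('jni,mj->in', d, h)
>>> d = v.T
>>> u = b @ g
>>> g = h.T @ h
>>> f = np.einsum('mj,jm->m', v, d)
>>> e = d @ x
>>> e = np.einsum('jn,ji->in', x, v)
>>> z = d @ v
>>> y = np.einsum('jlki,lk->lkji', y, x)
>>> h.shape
(5, 23)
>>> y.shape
(13, 23, 23, 23)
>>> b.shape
(23, 23)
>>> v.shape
(13, 37)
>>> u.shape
(23, 23)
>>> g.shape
(23, 23)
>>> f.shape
(13,)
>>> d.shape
(37, 13)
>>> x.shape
(13, 23)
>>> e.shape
(37, 23)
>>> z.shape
(37, 37)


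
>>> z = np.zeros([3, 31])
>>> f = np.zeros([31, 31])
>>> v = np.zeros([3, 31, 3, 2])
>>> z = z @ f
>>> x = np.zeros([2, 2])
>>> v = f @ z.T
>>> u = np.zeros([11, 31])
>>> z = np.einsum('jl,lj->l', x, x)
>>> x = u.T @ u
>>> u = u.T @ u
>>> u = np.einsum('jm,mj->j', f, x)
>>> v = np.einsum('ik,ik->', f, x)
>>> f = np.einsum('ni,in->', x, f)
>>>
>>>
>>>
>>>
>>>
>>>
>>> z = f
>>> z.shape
()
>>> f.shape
()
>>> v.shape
()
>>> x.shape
(31, 31)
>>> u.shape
(31,)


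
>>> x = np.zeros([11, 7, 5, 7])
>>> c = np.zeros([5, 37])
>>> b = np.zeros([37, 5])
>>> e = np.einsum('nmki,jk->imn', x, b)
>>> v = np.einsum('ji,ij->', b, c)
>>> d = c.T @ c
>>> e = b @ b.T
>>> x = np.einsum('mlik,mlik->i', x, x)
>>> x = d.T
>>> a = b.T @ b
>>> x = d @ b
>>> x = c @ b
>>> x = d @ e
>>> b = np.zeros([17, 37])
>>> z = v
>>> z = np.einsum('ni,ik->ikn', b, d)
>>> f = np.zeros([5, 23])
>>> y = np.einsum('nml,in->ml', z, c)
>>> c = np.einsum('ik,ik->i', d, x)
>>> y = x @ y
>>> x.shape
(37, 37)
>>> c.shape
(37,)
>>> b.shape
(17, 37)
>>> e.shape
(37, 37)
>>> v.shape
()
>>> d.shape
(37, 37)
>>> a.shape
(5, 5)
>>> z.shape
(37, 37, 17)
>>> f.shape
(5, 23)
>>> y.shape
(37, 17)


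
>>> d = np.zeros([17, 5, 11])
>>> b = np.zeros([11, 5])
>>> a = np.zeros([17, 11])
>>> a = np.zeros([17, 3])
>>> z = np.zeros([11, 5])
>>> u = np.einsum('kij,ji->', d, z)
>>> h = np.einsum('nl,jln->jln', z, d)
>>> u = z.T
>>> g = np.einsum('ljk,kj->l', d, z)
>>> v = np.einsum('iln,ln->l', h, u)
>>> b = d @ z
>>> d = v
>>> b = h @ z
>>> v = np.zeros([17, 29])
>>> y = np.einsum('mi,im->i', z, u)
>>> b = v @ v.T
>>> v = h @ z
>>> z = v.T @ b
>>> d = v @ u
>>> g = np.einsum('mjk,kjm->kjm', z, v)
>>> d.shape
(17, 5, 11)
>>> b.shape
(17, 17)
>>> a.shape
(17, 3)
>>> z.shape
(5, 5, 17)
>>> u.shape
(5, 11)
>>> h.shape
(17, 5, 11)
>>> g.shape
(17, 5, 5)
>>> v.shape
(17, 5, 5)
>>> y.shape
(5,)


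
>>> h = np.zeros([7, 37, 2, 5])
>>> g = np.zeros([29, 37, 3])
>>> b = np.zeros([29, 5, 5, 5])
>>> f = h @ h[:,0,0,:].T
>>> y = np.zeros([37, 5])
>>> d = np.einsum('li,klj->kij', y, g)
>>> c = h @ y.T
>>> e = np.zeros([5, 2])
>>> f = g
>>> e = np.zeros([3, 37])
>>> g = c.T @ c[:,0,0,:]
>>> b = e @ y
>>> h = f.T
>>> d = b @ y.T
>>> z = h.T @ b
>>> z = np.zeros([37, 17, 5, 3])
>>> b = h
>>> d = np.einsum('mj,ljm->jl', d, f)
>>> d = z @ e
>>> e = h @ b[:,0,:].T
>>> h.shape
(3, 37, 29)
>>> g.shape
(37, 2, 37, 37)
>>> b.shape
(3, 37, 29)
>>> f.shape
(29, 37, 3)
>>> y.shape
(37, 5)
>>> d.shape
(37, 17, 5, 37)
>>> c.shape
(7, 37, 2, 37)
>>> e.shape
(3, 37, 3)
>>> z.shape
(37, 17, 5, 3)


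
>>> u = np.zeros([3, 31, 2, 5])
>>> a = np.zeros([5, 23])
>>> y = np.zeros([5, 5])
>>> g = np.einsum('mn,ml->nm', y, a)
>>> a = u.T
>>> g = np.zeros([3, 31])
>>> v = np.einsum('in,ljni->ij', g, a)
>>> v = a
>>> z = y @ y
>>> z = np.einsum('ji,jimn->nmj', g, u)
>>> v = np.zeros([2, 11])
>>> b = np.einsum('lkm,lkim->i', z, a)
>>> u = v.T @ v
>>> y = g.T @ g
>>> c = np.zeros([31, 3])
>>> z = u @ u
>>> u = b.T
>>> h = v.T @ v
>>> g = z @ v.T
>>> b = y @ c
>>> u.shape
(31,)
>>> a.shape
(5, 2, 31, 3)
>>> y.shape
(31, 31)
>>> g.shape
(11, 2)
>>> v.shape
(2, 11)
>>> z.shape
(11, 11)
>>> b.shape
(31, 3)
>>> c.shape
(31, 3)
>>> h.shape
(11, 11)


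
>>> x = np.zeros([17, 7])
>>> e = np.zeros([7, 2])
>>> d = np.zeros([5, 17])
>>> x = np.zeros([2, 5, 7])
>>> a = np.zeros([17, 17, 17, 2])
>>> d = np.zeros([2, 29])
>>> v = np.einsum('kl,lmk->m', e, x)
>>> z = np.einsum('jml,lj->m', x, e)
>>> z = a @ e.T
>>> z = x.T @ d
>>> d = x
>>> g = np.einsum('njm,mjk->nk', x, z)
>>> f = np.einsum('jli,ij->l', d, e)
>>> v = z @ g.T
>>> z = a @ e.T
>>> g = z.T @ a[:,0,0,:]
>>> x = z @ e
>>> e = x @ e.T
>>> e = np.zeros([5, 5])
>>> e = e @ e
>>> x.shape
(17, 17, 17, 2)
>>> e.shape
(5, 5)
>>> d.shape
(2, 5, 7)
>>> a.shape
(17, 17, 17, 2)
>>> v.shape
(7, 5, 2)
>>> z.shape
(17, 17, 17, 7)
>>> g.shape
(7, 17, 17, 2)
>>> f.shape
(5,)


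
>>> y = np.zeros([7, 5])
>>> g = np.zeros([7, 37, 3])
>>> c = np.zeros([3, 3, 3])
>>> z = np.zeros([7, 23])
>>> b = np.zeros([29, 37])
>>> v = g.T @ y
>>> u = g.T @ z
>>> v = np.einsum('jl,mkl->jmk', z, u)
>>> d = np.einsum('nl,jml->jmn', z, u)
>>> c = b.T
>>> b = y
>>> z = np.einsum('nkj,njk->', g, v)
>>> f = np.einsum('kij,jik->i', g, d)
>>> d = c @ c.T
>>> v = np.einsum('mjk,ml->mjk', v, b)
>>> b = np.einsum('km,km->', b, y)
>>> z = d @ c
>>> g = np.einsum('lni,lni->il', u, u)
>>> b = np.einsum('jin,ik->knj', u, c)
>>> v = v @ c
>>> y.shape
(7, 5)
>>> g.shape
(23, 3)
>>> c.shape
(37, 29)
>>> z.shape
(37, 29)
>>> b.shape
(29, 23, 3)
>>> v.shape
(7, 3, 29)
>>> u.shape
(3, 37, 23)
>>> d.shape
(37, 37)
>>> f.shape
(37,)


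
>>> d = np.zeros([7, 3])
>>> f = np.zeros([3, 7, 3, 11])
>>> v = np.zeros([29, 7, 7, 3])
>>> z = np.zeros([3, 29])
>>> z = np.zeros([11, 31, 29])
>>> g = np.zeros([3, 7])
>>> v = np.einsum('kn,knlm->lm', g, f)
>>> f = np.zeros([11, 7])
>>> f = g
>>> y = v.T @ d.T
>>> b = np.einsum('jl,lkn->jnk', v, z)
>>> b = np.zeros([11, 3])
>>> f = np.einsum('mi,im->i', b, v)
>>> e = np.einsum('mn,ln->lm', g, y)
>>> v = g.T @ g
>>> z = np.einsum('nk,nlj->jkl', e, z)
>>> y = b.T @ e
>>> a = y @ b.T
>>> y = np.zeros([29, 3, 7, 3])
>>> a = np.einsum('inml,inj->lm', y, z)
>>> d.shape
(7, 3)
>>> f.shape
(3,)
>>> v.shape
(7, 7)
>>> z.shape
(29, 3, 31)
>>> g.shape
(3, 7)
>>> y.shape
(29, 3, 7, 3)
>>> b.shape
(11, 3)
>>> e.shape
(11, 3)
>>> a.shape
(3, 7)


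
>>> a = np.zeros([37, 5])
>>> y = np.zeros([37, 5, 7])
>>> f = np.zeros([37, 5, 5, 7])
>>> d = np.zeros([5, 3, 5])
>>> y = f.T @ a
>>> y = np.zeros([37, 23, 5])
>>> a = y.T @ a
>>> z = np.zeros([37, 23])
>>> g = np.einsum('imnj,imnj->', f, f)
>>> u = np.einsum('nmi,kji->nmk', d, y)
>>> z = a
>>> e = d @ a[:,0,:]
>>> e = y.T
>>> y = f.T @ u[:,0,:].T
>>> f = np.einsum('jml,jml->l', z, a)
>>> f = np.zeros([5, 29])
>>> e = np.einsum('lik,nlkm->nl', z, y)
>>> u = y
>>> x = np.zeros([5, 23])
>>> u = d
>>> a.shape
(5, 23, 5)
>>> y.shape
(7, 5, 5, 5)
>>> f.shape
(5, 29)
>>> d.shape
(5, 3, 5)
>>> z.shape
(5, 23, 5)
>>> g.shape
()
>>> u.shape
(5, 3, 5)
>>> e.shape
(7, 5)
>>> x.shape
(5, 23)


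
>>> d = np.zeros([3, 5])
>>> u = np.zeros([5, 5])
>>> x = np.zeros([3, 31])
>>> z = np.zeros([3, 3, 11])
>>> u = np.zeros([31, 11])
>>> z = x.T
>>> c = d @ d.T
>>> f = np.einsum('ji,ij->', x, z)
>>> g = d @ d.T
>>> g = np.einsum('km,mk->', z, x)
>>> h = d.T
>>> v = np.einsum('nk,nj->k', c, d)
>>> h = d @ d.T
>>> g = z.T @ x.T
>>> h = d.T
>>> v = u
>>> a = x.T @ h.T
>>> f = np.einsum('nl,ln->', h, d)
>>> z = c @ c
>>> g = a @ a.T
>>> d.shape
(3, 5)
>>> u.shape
(31, 11)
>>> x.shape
(3, 31)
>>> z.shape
(3, 3)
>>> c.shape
(3, 3)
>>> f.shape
()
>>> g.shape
(31, 31)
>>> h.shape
(5, 3)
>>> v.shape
(31, 11)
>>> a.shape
(31, 5)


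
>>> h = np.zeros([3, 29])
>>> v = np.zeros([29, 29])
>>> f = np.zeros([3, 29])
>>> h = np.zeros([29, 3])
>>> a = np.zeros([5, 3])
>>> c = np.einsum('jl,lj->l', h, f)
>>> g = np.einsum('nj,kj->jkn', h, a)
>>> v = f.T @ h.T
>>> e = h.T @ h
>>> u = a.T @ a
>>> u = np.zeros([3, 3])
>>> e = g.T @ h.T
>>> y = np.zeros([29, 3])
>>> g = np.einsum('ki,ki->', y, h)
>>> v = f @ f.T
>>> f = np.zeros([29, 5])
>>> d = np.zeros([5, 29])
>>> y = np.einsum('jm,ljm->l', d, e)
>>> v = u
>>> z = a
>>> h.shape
(29, 3)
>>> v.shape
(3, 3)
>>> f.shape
(29, 5)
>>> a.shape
(5, 3)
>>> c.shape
(3,)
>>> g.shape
()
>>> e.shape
(29, 5, 29)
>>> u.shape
(3, 3)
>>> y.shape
(29,)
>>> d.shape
(5, 29)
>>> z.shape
(5, 3)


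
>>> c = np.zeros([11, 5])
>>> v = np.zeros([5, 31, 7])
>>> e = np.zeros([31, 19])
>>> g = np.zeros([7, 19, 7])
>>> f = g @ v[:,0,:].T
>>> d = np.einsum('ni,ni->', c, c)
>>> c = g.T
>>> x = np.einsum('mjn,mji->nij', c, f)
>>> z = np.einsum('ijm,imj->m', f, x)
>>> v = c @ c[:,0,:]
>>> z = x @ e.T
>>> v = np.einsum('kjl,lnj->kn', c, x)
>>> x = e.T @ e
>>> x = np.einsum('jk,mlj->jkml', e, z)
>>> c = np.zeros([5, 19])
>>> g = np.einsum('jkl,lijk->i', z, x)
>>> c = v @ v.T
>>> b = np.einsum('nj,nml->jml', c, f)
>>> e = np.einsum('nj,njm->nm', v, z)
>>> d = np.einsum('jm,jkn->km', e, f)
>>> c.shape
(7, 7)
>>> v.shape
(7, 5)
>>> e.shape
(7, 31)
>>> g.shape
(19,)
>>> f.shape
(7, 19, 5)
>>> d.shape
(19, 31)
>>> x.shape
(31, 19, 7, 5)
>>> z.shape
(7, 5, 31)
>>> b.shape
(7, 19, 5)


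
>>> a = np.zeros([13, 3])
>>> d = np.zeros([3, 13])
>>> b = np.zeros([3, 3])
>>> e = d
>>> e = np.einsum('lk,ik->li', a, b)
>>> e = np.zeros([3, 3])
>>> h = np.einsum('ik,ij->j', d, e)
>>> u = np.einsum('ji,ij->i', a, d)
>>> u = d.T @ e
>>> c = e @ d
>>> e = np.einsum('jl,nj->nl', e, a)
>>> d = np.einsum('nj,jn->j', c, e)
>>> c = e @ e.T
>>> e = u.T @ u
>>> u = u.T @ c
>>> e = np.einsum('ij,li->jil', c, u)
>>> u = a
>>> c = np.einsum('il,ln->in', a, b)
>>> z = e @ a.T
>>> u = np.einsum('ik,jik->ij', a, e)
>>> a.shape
(13, 3)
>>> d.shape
(13,)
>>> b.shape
(3, 3)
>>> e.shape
(13, 13, 3)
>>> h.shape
(3,)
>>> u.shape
(13, 13)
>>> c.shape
(13, 3)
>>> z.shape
(13, 13, 13)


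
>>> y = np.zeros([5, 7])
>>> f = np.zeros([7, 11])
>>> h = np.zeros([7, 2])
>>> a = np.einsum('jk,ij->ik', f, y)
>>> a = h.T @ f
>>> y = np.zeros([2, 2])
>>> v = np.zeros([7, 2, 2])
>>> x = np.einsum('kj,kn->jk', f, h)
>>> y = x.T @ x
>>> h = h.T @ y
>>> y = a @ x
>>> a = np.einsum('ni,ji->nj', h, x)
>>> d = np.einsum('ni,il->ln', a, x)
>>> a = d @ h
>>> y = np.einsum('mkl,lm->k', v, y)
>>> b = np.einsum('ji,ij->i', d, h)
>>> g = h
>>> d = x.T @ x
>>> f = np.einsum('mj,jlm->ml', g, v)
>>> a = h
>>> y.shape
(2,)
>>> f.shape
(2, 2)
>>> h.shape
(2, 7)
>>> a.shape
(2, 7)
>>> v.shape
(7, 2, 2)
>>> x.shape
(11, 7)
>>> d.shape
(7, 7)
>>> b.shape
(2,)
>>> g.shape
(2, 7)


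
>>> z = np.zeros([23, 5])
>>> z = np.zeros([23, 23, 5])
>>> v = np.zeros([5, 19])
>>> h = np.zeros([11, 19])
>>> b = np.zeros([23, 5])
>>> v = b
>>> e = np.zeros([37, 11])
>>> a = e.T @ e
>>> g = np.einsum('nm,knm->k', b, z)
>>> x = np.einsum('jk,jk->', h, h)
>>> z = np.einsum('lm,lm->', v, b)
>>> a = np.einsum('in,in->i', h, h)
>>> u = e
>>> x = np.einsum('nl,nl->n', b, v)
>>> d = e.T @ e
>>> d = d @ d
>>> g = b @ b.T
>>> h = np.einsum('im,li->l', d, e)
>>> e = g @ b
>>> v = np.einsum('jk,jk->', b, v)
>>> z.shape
()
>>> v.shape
()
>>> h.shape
(37,)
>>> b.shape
(23, 5)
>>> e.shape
(23, 5)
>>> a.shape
(11,)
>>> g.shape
(23, 23)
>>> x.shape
(23,)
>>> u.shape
(37, 11)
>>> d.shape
(11, 11)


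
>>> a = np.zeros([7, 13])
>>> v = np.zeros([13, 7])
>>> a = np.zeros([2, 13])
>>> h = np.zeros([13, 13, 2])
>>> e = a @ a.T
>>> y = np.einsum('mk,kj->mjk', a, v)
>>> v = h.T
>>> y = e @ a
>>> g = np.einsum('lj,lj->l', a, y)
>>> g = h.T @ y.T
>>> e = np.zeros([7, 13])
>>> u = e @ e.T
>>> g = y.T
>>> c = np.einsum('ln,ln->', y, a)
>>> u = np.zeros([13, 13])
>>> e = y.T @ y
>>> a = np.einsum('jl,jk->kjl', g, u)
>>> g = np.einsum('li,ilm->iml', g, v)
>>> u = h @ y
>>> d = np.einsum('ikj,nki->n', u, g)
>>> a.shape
(13, 13, 2)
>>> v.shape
(2, 13, 13)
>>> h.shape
(13, 13, 2)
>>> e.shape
(13, 13)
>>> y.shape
(2, 13)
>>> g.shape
(2, 13, 13)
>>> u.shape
(13, 13, 13)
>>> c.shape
()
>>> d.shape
(2,)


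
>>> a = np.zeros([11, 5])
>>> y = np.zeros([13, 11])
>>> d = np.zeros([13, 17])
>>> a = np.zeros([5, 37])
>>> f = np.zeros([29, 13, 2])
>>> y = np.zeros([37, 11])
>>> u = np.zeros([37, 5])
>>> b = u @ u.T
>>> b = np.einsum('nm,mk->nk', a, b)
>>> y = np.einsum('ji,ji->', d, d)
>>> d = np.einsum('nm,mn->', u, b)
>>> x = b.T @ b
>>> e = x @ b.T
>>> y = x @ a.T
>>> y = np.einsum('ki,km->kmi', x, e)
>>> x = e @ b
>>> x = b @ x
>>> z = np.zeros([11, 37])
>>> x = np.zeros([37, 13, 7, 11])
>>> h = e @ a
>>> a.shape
(5, 37)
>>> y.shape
(37, 5, 37)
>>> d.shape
()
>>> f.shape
(29, 13, 2)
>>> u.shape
(37, 5)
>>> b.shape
(5, 37)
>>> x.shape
(37, 13, 7, 11)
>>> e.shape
(37, 5)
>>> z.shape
(11, 37)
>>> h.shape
(37, 37)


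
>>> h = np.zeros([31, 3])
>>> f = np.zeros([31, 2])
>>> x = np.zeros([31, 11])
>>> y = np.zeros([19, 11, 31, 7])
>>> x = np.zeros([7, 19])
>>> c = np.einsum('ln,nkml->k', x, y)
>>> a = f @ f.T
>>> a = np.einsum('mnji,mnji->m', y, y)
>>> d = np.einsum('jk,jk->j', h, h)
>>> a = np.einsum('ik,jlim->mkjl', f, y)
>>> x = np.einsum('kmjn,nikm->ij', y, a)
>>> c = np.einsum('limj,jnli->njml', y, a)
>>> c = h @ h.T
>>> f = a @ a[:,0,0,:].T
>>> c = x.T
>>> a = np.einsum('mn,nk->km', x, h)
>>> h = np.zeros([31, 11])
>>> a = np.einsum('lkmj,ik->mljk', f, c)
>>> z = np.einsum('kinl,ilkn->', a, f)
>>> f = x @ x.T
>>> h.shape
(31, 11)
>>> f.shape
(2, 2)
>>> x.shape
(2, 31)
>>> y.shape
(19, 11, 31, 7)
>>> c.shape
(31, 2)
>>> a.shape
(19, 7, 7, 2)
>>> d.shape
(31,)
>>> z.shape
()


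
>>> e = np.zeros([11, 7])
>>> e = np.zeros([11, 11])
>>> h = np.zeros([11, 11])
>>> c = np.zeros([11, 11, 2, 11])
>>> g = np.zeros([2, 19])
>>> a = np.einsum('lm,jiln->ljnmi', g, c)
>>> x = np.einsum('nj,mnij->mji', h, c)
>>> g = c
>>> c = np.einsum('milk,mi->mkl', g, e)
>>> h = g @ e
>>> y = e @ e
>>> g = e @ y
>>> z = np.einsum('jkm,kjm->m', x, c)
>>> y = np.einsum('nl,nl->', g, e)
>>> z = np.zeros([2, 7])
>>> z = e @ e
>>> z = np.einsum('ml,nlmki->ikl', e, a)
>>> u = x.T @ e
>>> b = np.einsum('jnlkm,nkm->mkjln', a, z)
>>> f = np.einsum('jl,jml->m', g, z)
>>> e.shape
(11, 11)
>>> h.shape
(11, 11, 2, 11)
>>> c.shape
(11, 11, 2)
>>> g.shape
(11, 11)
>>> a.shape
(2, 11, 11, 19, 11)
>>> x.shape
(11, 11, 2)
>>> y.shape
()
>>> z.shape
(11, 19, 11)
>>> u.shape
(2, 11, 11)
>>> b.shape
(11, 19, 2, 11, 11)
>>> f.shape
(19,)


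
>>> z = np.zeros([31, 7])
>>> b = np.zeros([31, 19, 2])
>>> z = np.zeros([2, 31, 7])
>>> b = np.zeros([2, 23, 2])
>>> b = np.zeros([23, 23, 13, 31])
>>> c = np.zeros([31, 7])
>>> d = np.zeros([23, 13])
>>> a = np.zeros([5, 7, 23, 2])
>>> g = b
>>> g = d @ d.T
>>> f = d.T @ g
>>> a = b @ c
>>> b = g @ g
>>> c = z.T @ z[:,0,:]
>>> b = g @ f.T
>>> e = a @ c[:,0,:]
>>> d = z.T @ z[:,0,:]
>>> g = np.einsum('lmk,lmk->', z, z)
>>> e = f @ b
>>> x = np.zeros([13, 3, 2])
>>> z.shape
(2, 31, 7)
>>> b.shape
(23, 13)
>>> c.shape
(7, 31, 7)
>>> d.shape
(7, 31, 7)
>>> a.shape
(23, 23, 13, 7)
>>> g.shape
()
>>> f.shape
(13, 23)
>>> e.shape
(13, 13)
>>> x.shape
(13, 3, 2)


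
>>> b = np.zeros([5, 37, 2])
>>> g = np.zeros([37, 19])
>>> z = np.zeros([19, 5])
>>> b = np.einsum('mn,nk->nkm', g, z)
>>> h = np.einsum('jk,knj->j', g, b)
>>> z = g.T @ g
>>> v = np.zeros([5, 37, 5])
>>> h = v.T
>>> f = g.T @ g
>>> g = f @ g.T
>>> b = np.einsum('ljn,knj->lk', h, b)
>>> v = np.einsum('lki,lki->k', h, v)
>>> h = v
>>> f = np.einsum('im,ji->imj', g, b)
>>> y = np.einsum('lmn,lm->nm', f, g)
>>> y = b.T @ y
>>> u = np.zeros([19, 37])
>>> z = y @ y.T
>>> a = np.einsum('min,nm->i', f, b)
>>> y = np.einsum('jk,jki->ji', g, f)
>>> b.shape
(5, 19)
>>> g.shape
(19, 37)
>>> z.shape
(19, 19)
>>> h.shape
(37,)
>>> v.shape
(37,)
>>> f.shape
(19, 37, 5)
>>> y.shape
(19, 5)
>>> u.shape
(19, 37)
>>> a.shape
(37,)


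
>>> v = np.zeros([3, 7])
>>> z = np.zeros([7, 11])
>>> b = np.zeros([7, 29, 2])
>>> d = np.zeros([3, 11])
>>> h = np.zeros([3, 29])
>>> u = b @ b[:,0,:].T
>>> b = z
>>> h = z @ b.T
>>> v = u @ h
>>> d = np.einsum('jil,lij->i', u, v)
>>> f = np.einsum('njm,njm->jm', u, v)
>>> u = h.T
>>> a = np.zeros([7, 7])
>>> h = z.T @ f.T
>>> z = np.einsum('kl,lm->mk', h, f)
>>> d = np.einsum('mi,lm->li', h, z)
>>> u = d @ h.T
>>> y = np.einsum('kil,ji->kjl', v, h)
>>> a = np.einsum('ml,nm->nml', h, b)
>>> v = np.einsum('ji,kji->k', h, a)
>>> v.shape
(7,)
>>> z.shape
(7, 11)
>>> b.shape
(7, 11)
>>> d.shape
(7, 29)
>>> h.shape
(11, 29)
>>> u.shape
(7, 11)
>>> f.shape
(29, 7)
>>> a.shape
(7, 11, 29)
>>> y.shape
(7, 11, 7)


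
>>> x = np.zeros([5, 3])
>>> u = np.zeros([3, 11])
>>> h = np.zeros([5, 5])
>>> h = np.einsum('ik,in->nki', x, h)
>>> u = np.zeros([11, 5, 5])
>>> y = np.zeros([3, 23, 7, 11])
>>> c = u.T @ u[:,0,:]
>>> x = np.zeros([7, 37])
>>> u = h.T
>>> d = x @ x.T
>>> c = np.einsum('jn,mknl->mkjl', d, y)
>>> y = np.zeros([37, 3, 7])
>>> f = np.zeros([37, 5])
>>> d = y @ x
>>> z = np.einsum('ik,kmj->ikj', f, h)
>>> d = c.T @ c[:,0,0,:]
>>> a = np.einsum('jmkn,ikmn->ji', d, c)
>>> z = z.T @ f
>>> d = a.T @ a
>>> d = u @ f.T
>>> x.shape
(7, 37)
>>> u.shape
(5, 3, 5)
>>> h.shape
(5, 3, 5)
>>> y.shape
(37, 3, 7)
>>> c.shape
(3, 23, 7, 11)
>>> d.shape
(5, 3, 37)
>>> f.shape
(37, 5)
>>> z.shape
(5, 5, 5)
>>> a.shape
(11, 3)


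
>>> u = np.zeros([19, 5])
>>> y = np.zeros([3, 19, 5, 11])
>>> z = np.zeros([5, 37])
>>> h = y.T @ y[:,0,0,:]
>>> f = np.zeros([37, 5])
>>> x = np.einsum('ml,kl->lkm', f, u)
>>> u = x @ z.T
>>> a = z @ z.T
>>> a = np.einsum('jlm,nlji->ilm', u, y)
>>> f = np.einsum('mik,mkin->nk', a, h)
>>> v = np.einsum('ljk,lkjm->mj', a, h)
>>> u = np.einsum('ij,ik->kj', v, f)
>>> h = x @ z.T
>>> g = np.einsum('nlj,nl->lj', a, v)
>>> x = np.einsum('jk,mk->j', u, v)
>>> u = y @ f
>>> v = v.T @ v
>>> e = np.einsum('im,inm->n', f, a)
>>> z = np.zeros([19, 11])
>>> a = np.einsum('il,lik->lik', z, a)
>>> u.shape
(3, 19, 5, 5)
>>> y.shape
(3, 19, 5, 11)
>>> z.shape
(19, 11)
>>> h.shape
(5, 19, 5)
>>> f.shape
(11, 5)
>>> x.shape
(5,)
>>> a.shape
(11, 19, 5)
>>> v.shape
(19, 19)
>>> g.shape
(19, 5)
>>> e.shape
(19,)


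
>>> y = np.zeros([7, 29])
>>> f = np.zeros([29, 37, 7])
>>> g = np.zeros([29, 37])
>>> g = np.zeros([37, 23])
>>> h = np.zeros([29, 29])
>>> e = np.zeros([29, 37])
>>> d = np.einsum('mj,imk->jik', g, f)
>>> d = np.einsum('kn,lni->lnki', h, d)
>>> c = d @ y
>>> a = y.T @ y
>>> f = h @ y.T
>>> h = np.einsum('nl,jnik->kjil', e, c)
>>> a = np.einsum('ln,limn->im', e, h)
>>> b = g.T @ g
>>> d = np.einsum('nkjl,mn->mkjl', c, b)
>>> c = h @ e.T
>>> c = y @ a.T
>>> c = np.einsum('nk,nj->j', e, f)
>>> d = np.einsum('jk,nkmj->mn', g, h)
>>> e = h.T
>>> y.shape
(7, 29)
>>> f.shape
(29, 7)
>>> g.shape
(37, 23)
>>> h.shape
(29, 23, 29, 37)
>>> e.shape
(37, 29, 23, 29)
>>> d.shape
(29, 29)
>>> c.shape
(7,)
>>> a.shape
(23, 29)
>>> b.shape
(23, 23)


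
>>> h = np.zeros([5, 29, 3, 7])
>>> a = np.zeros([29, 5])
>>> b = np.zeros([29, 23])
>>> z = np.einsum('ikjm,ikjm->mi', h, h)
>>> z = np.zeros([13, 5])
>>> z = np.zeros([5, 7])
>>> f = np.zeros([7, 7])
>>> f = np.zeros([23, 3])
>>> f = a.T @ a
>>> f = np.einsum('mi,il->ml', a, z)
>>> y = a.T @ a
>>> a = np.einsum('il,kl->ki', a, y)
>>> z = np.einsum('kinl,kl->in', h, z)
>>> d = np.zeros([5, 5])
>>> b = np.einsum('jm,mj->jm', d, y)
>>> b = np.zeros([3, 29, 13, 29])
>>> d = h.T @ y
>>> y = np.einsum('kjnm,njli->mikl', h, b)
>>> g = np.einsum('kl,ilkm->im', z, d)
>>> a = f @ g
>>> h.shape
(5, 29, 3, 7)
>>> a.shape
(29, 5)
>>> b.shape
(3, 29, 13, 29)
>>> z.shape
(29, 3)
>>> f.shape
(29, 7)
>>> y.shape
(7, 29, 5, 13)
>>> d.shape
(7, 3, 29, 5)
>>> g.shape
(7, 5)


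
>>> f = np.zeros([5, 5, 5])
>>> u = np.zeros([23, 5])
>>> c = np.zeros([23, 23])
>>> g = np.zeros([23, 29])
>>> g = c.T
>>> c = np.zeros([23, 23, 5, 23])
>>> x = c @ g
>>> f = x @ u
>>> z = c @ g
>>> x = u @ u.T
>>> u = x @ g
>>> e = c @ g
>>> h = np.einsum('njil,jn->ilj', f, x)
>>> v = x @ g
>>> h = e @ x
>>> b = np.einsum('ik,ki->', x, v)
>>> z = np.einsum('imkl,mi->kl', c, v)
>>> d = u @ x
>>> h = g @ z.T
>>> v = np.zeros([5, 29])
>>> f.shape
(23, 23, 5, 5)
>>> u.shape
(23, 23)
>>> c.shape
(23, 23, 5, 23)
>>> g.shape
(23, 23)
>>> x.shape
(23, 23)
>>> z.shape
(5, 23)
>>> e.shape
(23, 23, 5, 23)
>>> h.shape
(23, 5)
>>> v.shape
(5, 29)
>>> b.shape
()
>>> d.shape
(23, 23)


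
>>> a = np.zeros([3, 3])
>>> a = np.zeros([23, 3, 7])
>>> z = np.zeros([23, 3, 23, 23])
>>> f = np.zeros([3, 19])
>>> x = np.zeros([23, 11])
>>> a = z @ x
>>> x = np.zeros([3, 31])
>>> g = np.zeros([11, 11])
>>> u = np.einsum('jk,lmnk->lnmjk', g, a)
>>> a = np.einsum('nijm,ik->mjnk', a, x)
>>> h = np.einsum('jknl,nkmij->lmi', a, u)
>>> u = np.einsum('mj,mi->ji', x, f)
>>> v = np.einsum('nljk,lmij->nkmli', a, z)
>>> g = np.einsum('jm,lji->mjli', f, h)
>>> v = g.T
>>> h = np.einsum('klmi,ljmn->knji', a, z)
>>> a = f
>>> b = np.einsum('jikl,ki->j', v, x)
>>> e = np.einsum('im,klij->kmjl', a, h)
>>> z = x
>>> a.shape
(3, 19)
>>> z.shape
(3, 31)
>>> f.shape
(3, 19)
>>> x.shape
(3, 31)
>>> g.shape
(19, 3, 31, 11)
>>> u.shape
(31, 19)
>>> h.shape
(11, 23, 3, 31)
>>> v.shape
(11, 31, 3, 19)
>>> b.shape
(11,)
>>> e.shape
(11, 19, 31, 23)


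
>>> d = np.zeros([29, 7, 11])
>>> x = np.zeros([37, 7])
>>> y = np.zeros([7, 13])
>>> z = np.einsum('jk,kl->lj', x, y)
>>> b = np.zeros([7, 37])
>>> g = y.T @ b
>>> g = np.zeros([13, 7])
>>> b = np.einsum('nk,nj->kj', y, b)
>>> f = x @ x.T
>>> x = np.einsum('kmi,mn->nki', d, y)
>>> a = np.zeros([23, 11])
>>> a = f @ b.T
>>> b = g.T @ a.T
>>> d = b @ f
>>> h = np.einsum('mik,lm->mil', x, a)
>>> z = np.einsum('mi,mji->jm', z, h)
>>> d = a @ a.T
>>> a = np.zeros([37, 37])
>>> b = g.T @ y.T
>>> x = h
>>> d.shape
(37, 37)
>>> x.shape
(13, 29, 37)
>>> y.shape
(7, 13)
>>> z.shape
(29, 13)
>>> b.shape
(7, 7)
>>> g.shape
(13, 7)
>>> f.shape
(37, 37)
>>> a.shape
(37, 37)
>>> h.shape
(13, 29, 37)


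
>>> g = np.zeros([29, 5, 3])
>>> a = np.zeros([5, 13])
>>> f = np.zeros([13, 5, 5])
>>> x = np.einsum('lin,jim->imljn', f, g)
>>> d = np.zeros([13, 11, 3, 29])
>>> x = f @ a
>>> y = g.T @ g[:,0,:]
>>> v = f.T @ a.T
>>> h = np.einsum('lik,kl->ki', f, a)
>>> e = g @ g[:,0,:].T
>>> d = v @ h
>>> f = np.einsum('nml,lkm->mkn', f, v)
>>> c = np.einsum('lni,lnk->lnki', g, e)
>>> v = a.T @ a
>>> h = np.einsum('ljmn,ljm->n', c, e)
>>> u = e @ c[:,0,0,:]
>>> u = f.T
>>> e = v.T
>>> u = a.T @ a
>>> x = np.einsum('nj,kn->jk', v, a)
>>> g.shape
(29, 5, 3)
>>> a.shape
(5, 13)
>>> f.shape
(5, 5, 13)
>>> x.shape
(13, 5)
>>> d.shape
(5, 5, 5)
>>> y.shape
(3, 5, 3)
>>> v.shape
(13, 13)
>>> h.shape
(3,)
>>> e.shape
(13, 13)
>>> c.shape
(29, 5, 29, 3)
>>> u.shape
(13, 13)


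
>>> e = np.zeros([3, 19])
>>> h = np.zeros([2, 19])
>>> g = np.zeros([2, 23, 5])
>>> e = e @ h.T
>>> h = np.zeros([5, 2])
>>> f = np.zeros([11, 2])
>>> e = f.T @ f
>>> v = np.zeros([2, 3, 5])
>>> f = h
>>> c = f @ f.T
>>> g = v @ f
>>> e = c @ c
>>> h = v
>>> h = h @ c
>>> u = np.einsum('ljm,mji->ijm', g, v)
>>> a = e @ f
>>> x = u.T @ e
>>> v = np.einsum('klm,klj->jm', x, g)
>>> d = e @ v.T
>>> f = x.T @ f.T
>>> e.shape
(5, 5)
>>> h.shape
(2, 3, 5)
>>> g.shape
(2, 3, 2)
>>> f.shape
(5, 3, 5)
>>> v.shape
(2, 5)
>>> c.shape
(5, 5)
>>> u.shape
(5, 3, 2)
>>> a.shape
(5, 2)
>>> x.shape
(2, 3, 5)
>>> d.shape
(5, 2)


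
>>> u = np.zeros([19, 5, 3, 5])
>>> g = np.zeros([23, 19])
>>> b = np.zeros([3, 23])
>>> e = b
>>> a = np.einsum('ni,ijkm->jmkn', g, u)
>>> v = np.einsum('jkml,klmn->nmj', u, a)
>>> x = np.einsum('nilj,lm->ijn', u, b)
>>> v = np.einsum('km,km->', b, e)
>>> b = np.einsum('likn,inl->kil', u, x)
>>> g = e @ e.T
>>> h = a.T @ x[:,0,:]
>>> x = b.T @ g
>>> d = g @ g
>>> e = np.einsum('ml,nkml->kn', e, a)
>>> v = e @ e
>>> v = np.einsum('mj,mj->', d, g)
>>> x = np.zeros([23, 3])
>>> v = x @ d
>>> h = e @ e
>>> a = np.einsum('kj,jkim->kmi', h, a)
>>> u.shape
(19, 5, 3, 5)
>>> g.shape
(3, 3)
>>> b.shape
(3, 5, 19)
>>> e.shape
(5, 5)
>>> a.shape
(5, 23, 3)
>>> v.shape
(23, 3)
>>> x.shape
(23, 3)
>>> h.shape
(5, 5)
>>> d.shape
(3, 3)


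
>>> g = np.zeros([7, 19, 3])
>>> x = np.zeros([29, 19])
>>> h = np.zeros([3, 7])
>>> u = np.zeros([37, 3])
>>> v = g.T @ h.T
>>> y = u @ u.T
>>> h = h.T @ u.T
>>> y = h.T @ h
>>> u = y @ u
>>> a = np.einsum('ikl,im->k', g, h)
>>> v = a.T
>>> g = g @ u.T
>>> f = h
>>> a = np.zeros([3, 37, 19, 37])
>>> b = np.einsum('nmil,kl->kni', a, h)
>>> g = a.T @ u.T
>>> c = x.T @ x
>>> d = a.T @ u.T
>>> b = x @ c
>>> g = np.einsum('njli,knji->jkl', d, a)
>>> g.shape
(19, 3, 37)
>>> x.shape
(29, 19)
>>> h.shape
(7, 37)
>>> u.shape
(37, 3)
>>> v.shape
(19,)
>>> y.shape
(37, 37)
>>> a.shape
(3, 37, 19, 37)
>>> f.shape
(7, 37)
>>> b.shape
(29, 19)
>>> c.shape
(19, 19)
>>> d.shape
(37, 19, 37, 37)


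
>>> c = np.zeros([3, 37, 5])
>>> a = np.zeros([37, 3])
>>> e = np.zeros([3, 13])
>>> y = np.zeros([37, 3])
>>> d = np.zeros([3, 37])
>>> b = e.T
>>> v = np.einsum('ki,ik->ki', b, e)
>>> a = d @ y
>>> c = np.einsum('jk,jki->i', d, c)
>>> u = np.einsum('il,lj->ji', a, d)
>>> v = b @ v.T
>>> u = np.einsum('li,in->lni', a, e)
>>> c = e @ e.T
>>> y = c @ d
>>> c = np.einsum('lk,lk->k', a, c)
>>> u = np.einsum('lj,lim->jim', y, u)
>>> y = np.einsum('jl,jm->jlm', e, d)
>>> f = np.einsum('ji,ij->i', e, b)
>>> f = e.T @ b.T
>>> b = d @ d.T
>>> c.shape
(3,)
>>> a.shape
(3, 3)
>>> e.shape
(3, 13)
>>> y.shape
(3, 13, 37)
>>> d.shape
(3, 37)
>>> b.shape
(3, 3)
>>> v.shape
(13, 13)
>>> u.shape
(37, 13, 3)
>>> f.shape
(13, 13)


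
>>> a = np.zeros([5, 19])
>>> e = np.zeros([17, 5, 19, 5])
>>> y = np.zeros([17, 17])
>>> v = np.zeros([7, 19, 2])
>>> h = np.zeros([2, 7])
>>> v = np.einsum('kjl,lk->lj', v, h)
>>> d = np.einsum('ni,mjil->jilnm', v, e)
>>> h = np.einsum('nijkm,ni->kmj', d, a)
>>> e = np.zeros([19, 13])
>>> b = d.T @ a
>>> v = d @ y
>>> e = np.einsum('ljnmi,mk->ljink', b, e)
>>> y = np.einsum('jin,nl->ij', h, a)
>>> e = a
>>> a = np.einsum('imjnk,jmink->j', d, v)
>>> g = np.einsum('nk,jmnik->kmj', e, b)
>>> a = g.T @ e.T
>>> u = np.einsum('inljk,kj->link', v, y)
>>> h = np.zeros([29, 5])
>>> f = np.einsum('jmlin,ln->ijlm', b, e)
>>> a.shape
(17, 2, 5)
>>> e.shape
(5, 19)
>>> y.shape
(17, 2)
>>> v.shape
(5, 19, 5, 2, 17)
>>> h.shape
(29, 5)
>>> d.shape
(5, 19, 5, 2, 17)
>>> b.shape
(17, 2, 5, 19, 19)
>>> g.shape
(19, 2, 17)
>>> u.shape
(5, 5, 19, 17)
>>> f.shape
(19, 17, 5, 2)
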